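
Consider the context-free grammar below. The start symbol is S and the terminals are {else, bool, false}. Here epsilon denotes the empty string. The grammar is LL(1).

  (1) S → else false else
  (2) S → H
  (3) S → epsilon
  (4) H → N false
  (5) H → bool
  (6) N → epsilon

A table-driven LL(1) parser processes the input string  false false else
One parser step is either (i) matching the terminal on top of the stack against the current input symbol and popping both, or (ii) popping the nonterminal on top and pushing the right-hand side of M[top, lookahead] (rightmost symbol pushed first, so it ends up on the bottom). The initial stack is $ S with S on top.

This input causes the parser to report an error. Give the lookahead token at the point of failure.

step 1: stack=$ S  input=false false else $  — expand S → H
step 2: stack=$ H  input=false false else $  — expand H → N false
step 3: stack=$ false N  input=false false else $  — expand N → epsilon
step 4: stack=$ false  input=false false else $  — match false
step 5: stack=$  input=false else $  — error: stack empty but input remains

false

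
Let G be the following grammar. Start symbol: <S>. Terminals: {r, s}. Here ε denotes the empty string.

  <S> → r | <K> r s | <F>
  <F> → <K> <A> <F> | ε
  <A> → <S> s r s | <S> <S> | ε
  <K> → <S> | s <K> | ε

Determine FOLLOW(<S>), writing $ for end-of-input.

{$, r, s}

FIRST(<S>): from <S>→r we get {r}; from <S>→<K> r s we get {r, s}; from <S>→<F> we get {ε, r, s}. So FIRST(<S>) = {ε, r, s}.
FIRST(<A>): from <A>→<S> s r s we get {r, s}; from <A>→<S> <S> we get {ε, r, s}; from <A>→ε we get {ε}. So FIRST(<A>) = {ε, r, s}.
FIRST(<K>): from <K>→<S> we get {ε, r, s}; from <K>→s <K> we get {s}; from <K>→ε we get {ε}. So FIRST(<K>) = {ε, r, s}.
FIRST(<F>): from <F>→<K> <A> <F> we get {ε, r, s}; from <F>→ε we get {ε}. So FIRST(<F>) = {ε, r, s}.
FOLLOW(<S>) includes $ since <S> is the start symbol.
FOLLOW(<S>): in <A>→<S> s r s, <S> is followed by s r s with FIRST {s}; in <A>→<S> <S> (occurrence 1), <S> is followed by <S> with FIRST {ε, r, s}; in <A>→<S> <S> (occurrence 1), the suffix after <S> is nullable, so FOLLOW(<S>) ⊇ FOLLOW(<A>) = {$, r, s}; in <A>→<S> <S> (occurrence 2), the suffix after <S> is empty, so FOLLOW(<S>) ⊇ FOLLOW(<A>) = {$, r, s}; in <K>→<S>, the suffix after <S> is empty, so FOLLOW(<S>) ⊇ FOLLOW(<K>) = {$, r, s}. Thus FOLLOW(<S>) = {$, r, s}.
FOLLOW(<F>): in <S>→<F>, the suffix after <F> is empty, so FOLLOW(<F>) ⊇ FOLLOW(<S>) = {$, r, s}; in <F>→<K> <A> <F>, the suffix after <F> is empty (adds nothing new). Thus FOLLOW(<F>) = {$, r, s}.
FOLLOW(<A>): in <F>→<K> <A> <F>, <A> is followed by <F> with FIRST {ε, r, s}; in <F>→<K> <A> <F>, the suffix after <A> is nullable, so FOLLOW(<A>) ⊇ FOLLOW(<F>) = {$, r, s}. Thus FOLLOW(<A>) = {$, r, s}.
FOLLOW(<K>): in <S>→<K> r s, <K> is followed by r s with FIRST {r}; in <F>→<K> <A> <F>, <K> is followed by <A> <F> with FIRST {ε, r, s}; in <F>→<K> <A> <F>, the suffix after <K> is nullable, so FOLLOW(<K>) ⊇ FOLLOW(<F>) = {$, r, s}; in <K>→s <K>, the suffix after <K> is empty (adds nothing new). Thus FOLLOW(<K>) = {$, r, s}.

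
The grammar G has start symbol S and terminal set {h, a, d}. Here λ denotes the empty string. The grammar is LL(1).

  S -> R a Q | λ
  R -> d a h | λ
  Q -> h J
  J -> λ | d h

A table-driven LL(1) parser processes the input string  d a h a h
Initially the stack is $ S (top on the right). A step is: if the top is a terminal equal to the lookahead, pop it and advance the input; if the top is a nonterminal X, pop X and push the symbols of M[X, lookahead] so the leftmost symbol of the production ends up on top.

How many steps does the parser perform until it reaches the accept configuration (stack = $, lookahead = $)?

9

     Stack        Input        Action
  1  $ S          d a h a h $  expand S -> R a Q
  2  $ Q a R      d a h a h $  expand R -> d a h
  3  $ Q a h a d  d a h a h $  match d
  4  $ Q a h a    a h a h $    match a
  5  $ Q a h      h a h $      match h
  6  $ Q a        a h $        match a
  7  $ Q          h $          expand Q -> h J
  8  $ J h        h $          match h
  9  $ J          $            expand J -> λ
Accept reached after 9 steps.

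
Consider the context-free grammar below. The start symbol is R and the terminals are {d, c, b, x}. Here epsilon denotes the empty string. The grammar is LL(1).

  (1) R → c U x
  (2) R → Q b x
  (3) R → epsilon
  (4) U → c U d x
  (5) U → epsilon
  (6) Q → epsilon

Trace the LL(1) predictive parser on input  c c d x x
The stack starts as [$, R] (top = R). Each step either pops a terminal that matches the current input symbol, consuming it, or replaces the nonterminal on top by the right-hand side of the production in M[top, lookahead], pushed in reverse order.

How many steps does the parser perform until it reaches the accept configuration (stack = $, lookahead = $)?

8

     Stack        Input        Action
  1  $ R          c c d x x $  expand R → c U x
  2  $ x U c      c c d x x $  match c
  3  $ x U        c d x x $    expand U → c U d x
  4  $ x x d U c  c d x x $    match c
  5  $ x x d U    d x x $      expand U → epsilon
  6  $ x x d      d x x $      match d
  7  $ x x        x x $        match x
  8  $ x          x $          match x
Accept reached after 8 steps.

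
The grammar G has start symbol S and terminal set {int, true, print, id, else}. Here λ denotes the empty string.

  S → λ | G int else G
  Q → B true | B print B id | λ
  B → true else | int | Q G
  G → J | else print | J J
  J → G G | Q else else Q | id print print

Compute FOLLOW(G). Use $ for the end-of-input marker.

FIRST(S) = {λ, else, id, int, true}  (via G int else G)
FIRST(Q) = {λ, else, id, int, true}  (via B true, B print B id)
FIRST(B) = {else, id, int, true}  (via Q G)
FIRST(G) = {else, id, int, true}  (via J, J J)
FIRST(J) = {else, id, int, true}  (via G G, Q else else Q)
FOLLOW(S) includes $ since S is the start symbol.
FOLLOW(S): S appears on no right-hand side. Thus FOLLOW(S) = {$}.
FOLLOW(B): in Q→B true, B is followed by true with FIRST {true}; in Q→B print B id (occurrence 1), B is followed by print B id with FIRST {print}; in Q→B print B id (occurrence 2), B is followed by id with FIRST {id}. Thus FOLLOW(B) = {id, print, true}.
FOLLOW(Q): in B→Q G, Q is followed by G with FIRST {else, id, int, true}; in J→Q else else Q (occurrence 1), Q is followed by else else Q with FIRST {else}; in J→Q else else Q (occurrence 2), the suffix after Q is empty, so FOLLOW(Q) ⊇ FOLLOW(J) = {$, else, id, int, print, true}. Thus FOLLOW(Q) = {$, else, id, int, print, true}.
FOLLOW(G): in S→G int else G (occurrence 1), G is followed by int else G with FIRST {int}; in S→G int else G (occurrence 2), the suffix after G is empty, so FOLLOW(G) ⊇ FOLLOW(S) = {$}; in B→Q G, the suffix after G is empty, so FOLLOW(G) ⊇ FOLLOW(B) = {id, print, true}; in J→G G (occurrence 1), G is followed by G with FIRST {else, id, int, true}; in J→G G (occurrence 2), the suffix after G is empty, so FOLLOW(G) ⊇ FOLLOW(J) = {$, else, id, int, print, true}. Thus FOLLOW(G) = {$, else, id, int, print, true}.
FOLLOW(J): in G→J, the suffix after J is empty, so FOLLOW(J) ⊇ FOLLOW(G) = {$, else, id, int, print, true}; in G→J J (occurrence 1), J is followed by J with FIRST {else, id, int, true}; in G→J J (occurrence 2), the suffix after J is empty, so FOLLOW(J) ⊇ FOLLOW(G) = {$, else, id, int, print, true}. Thus FOLLOW(J) = {$, else, id, int, print, true}.

{$, else, id, int, print, true}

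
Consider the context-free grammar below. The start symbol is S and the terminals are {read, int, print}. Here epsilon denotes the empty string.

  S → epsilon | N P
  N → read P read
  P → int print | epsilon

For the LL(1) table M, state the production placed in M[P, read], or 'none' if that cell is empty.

FIRST(N) = {read}
FIRST(P) = {epsilon, int}
FIRST(S) = {epsilon, read}  (via N P)
FOLLOW(S) includes $ since S is the start symbol.
FOLLOW(S): S appears on no right-hand side. Thus FOLLOW(S) = {$}.
FOLLOW(P): in S→N P, the suffix after P is empty, so FOLLOW(P) ⊇ FOLLOW(S) = {$}; in N→read P read, P is followed by read with FIRST {read}. Thus FOLLOW(P) = {$, read}.
For P → int print: FIRST(int print) = {int}, so it goes in M[P, t] for t ∈ {int}.
For P → epsilon: FIRST(epsilon) = {epsilon}, so it goes in M[P, t] for t ∈ {}; since epsilon ∈ FIRST, also for every t ∈ FOLLOW(P) = {$, read}.

P → epsilon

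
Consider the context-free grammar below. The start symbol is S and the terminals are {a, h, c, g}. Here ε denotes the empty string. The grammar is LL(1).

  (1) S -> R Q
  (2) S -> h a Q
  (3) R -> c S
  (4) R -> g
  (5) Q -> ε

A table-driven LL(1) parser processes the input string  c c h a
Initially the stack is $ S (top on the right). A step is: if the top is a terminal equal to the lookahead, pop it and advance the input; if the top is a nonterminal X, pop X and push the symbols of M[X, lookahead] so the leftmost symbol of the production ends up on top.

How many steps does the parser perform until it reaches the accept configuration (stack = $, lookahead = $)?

12

step 1: stack=$ S  input=c c h a $  — expand S -> R Q
step 2: stack=$ Q R  input=c c h a $  — expand R -> c S
step 3: stack=$ Q S c  input=c c h a $  — match c
step 4: stack=$ Q S  input=c h a $  — expand S -> R Q
step 5: stack=$ Q Q R  input=c h a $  — expand R -> c S
step 6: stack=$ Q Q S c  input=c h a $  — match c
step 7: stack=$ Q Q S  input=h a $  — expand S -> h a Q
step 8: stack=$ Q Q Q a h  input=h a $  — match h
step 9: stack=$ Q Q Q a  input=a $  — match a
step 10: stack=$ Q Q Q  input=$  — expand Q -> ε
step 11: stack=$ Q Q  input=$  — expand Q -> ε
step 12: stack=$ Q  input=$  — expand Q -> ε
Accept reached after 12 steps.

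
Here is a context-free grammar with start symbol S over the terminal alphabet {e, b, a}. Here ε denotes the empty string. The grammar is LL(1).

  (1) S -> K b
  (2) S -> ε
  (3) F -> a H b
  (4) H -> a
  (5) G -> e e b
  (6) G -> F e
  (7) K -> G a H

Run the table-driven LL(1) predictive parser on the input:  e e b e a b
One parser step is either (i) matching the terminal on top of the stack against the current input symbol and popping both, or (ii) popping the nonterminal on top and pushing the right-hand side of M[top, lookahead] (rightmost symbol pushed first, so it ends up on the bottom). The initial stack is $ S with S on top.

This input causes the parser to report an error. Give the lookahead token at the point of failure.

e

step 1: stack=$ S  input=e e b e a b $  — expand S -> K b
step 2: stack=$ b K  input=e e b e a b $  — expand K -> G a H
step 3: stack=$ b H a G  input=e e b e a b $  — expand G -> e e b
step 4: stack=$ b H a b e e  input=e e b e a b $  — match e
step 5: stack=$ b H a b e  input=e b e a b $  — match e
step 6: stack=$ b H a b  input=b e a b $  — match b
step 7: stack=$ b H a  input=e a b $  — error: top is terminal a but lookahead is e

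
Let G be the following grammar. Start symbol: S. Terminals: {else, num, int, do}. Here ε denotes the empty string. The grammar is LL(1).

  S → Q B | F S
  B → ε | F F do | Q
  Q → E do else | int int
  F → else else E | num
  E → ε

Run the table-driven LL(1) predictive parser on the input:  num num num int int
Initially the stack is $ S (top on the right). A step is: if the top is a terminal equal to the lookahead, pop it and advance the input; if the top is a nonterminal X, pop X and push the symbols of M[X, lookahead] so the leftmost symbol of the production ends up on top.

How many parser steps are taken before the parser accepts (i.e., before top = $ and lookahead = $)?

step 1: stack=$ S  input=num num num int int $  — expand S → F S
step 2: stack=$ S F  input=num num num int int $  — expand F → num
step 3: stack=$ S num  input=num num num int int $  — match num
step 4: stack=$ S  input=num num int int $  — expand S → F S
step 5: stack=$ S F  input=num num int int $  — expand F → num
step 6: stack=$ S num  input=num num int int $  — match num
step 7: stack=$ S  input=num int int $  — expand S → F S
step 8: stack=$ S F  input=num int int $  — expand F → num
step 9: stack=$ S num  input=num int int $  — match num
step 10: stack=$ S  input=int int $  — expand S → Q B
step 11: stack=$ B Q  input=int int $  — expand Q → int int
step 12: stack=$ B int int  input=int int $  — match int
step 13: stack=$ B int  input=int $  — match int
step 14: stack=$ B  input=$  — expand B → ε
Accept reached after 14 steps.

14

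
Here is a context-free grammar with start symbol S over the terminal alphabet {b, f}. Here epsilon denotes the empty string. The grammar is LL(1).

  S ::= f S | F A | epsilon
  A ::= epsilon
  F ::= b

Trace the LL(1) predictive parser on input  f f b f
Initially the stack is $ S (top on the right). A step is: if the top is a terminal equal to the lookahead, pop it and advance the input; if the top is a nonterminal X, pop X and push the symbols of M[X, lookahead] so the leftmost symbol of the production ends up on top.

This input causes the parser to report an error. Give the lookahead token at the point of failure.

f

step 1: stack=$ S  input=f f b f $  — expand S ::= f S
step 2: stack=$ S f  input=f f b f $  — match f
step 3: stack=$ S  input=f b f $  — expand S ::= f S
step 4: stack=$ S f  input=f b f $  — match f
step 5: stack=$ S  input=b f $  — expand S ::= F A
step 6: stack=$ A F  input=b f $  — expand F ::= b
step 7: stack=$ A b  input=b f $  — match b
step 8: stack=$ A  input=f $  — error: M[A, f] is empty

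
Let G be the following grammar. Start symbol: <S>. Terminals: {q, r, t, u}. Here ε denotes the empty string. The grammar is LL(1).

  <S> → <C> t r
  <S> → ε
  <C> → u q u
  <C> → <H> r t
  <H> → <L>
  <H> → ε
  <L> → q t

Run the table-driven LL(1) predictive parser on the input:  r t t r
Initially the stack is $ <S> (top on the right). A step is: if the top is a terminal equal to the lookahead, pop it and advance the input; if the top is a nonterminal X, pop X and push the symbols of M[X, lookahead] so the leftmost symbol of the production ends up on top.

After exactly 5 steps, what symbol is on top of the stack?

t

step 1: stack=$ <S>  input=r t t r $  — expand <S> → <C> t r
step 2: stack=$ r t <C>  input=r t t r $  — expand <C> → <H> r t
step 3: stack=$ r t t r <H>  input=r t t r $  — expand <H> → ε
step 4: stack=$ r t t r  input=r t t r $  — match r
step 5: stack=$ r t t  input=t t r $  — match t
Stack after step 5: $ r t (top = t).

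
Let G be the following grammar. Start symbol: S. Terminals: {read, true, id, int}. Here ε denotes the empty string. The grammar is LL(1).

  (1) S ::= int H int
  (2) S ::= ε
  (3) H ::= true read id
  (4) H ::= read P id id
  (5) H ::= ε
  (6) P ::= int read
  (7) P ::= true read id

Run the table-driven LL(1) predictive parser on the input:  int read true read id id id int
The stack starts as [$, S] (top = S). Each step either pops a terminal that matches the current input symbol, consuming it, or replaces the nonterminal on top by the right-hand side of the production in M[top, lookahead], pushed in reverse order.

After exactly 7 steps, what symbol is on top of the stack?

step 1: stack=$ S  input=int read true read id id id int $  — expand S ::= int H int
step 2: stack=$ int H int  input=int read true read id id id int $  — match int
step 3: stack=$ int H  input=read true read id id id int $  — expand H ::= read P id id
step 4: stack=$ int id id P read  input=read true read id id id int $  — match read
step 5: stack=$ int id id P  input=true read id id id int $  — expand P ::= true read id
step 6: stack=$ int id id id read true  input=true read id id id int $  — match true
step 7: stack=$ int id id id read  input=read id id id int $  — match read
Stack after step 7: $ int id id id (top = id).

id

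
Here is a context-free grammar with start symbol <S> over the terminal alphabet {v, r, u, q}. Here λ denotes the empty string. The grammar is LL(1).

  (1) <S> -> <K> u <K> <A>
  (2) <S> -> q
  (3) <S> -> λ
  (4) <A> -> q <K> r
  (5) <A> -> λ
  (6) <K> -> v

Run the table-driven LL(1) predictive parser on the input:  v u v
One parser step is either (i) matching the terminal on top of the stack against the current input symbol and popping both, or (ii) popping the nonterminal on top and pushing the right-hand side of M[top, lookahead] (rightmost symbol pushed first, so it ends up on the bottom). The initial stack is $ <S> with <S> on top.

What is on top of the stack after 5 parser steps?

v

step 1: stack=$ <S>  input=v u v $  — expand <S> -> <K> u <K> <A>
step 2: stack=$ <A> <K> u <K>  input=v u v $  — expand <K> -> v
step 3: stack=$ <A> <K> u v  input=v u v $  — match v
step 4: stack=$ <A> <K> u  input=u v $  — match u
step 5: stack=$ <A> <K>  input=v $  — expand <K> -> v
Stack after step 5: $ <A> v (top = v).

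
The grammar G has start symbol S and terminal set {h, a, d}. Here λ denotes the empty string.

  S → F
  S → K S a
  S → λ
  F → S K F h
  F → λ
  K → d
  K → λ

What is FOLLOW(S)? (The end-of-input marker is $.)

{$, a, d, h}

FIRST(K) = {λ, d}
FIRST(S) = {λ, a, d, h}  (via F, K S a)
FIRST(F) = {λ, a, d, h}  (via S K F h)
FOLLOW(S) includes $ since S is the start symbol.
FOLLOW(S): in S→K S a, S is followed by a with FIRST {a}; in F→S K F h, S is followed by K F h with FIRST {a, d, h}. Thus FOLLOW(S) = {$, a, d, h}.
FOLLOW(F): in S→F, the suffix after F is empty, so FOLLOW(F) ⊇ FOLLOW(S) = {$, a, d, h}; in F→S K F h, F is followed by h with FIRST {h}. Thus FOLLOW(F) = {$, a, d, h}.
FOLLOW(K): in S→K S a, K is followed by S a with FIRST {a, d, h}; in F→S K F h, K is followed by F h with FIRST {a, d, h}. Thus FOLLOW(K) = {a, d, h}.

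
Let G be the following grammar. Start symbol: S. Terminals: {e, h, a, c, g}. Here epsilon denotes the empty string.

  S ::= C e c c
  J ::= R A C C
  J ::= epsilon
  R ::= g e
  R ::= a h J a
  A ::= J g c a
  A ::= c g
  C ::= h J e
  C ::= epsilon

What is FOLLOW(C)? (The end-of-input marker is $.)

FIRST(R) = {a, g}
FIRST(C) = {epsilon, h}
FIRST(S) = {e, h}  (via C e c c)
FIRST(J) = {epsilon, a, g}  (via R A C C)
FIRST(A) = {a, c, g}  (via J g c a)
FOLLOW(S) includes $ since S is the start symbol.
FOLLOW(S): S appears on no right-hand side. Thus FOLLOW(S) = {$}.
FOLLOW(J): in R::=a h J a, J is followed by a with FIRST {a}; in A::=J g c a, J is followed by g c a with FIRST {g}; in C::=h J e, J is followed by e with FIRST {e}. Thus FOLLOW(J) = {a, e, g}.
FOLLOW(R): in J::=R A C C, R is followed by A C C with FIRST {a, c, g}. Thus FOLLOW(R) = {a, c, g}.
FOLLOW(A): in J::=R A C C, A is followed by C C with FIRST {epsilon, h}; in J::=R A C C, the suffix after A is nullable, so FOLLOW(A) ⊇ FOLLOW(J) = {a, e, g}. Thus FOLLOW(A) = {a, e, g, h}.
FOLLOW(C): in S::=C e c c, C is followed by e c c with FIRST {e}; in J::=R A C C (occurrence 1), C is followed by C with FIRST {epsilon, h}; in J::=R A C C (occurrence 1), the suffix after C is nullable, so FOLLOW(C) ⊇ FOLLOW(J) = {a, e, g}; in J::=R A C C (occurrence 2), the suffix after C is empty, so FOLLOW(C) ⊇ FOLLOW(J) = {a, e, g}. Thus FOLLOW(C) = {a, e, g, h}.

{a, e, g, h}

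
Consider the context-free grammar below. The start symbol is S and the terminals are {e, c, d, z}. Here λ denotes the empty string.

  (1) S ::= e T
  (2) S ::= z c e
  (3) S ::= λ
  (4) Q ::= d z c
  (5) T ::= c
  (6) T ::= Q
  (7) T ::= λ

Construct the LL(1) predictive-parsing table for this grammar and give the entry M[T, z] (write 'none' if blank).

none

FIRST(S): from S::=e T we get {e}; from S::=z c e we get {z}; from S::=λ we get {λ}. So FIRST(S) = {λ, e, z}.
FIRST(Q): from Q::=d z c we get {d}. So FIRST(Q) = {d}.
FIRST(T): from T::=c we get {c}; from T::=Q we get {d}; from T::=λ we get {λ}. So FIRST(T) = {λ, c, d}.
FOLLOW(S) includes $ since S is the start symbol.
FOLLOW(S): S appears on no right-hand side. Thus FOLLOW(S) = {$}.
FOLLOW(T): in S::=e T, the suffix after T is empty, so FOLLOW(T) ⊇ FOLLOW(S) = {$}. Thus FOLLOW(T) = {$}.
For T ::= c: FIRST(c) = {c}, so it goes in M[T, t] for t ∈ {c}.
For T ::= Q: FIRST(Q) = {d}, so it goes in M[T, t] for t ∈ {d}.
For T ::= λ: FIRST(λ) = {λ}, so it goes in M[T, t] for t ∈ {}; since λ ∈ FIRST, also for every t ∈ FOLLOW(T) = {$}.
None of these place a production in M[T, z].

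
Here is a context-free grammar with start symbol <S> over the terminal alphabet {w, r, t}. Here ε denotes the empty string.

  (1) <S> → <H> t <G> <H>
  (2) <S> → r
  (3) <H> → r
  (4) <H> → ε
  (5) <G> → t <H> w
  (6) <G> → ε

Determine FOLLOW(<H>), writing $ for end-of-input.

{$, t, w}

FIRST(<H>): from <H>→r we get {r}; from <H>→ε we get {ε}. So FIRST(<H>) = {ε, r}.
FIRST(<G>): from <G>→t <H> w we get {t}; from <G>→ε we get {ε}. So FIRST(<G>) = {ε, t}.
FIRST(<S>): from <S>→<H> t <G> <H> we get {r, t}; from <S>→r we get {r}. So FIRST(<S>) = {r, t}.
FOLLOW(<S>) includes $ since <S> is the start symbol.
FOLLOW(<S>): <S> appears on no right-hand side. Thus FOLLOW(<S>) = {$}.
FOLLOW(<H>): in <S>→<H> t <G> <H> (occurrence 1), <H> is followed by t <G> <H> with FIRST {t}; in <S>→<H> t <G> <H> (occurrence 2), the suffix after <H> is empty, so FOLLOW(<H>) ⊇ FOLLOW(<S>) = {$}; in <G>→t <H> w, <H> is followed by w with FIRST {w}. Thus FOLLOW(<H>) = {$, t, w}.
FOLLOW(<G>): in <S>→<H> t <G> <H>, <G> is followed by <H> with FIRST {ε, r}; in <S>→<H> t <G> <H>, the suffix after <G> is nullable, so FOLLOW(<G>) ⊇ FOLLOW(<S>) = {$}. Thus FOLLOW(<G>) = {$, r}.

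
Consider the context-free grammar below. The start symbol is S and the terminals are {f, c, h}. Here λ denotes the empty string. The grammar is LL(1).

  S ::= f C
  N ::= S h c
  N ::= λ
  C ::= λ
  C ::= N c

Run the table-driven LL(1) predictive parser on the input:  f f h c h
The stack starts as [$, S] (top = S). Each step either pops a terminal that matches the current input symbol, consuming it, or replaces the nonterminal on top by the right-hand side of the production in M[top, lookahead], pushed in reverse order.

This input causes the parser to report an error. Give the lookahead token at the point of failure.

h

      Stack        Input        Action
   1  $ S          f f h c h $  expand S ::= f C
   2  $ C f        f f h c h $  match f
   3  $ C          f h c h $    expand C ::= N c
   4  $ c N        f h c h $    expand N ::= S h c
   5  $ c c h S    f h c h $    expand S ::= f C
   6  $ c c h C f  f h c h $    match f
   7  $ c c h C    h c h $      expand C ::= λ
   8  $ c c h      h c h $      match h
   9  $ c c        c h $        match c
  10  $ c          h $          error: top is terminal c but lookahead is h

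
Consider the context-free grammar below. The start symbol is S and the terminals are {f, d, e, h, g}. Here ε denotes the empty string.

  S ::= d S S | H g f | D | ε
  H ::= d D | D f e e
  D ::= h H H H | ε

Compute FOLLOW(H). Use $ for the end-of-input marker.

{$, d, f, g, h}

FIRST(D): from D::=h H H H we get {h}; from D::=ε we get {ε}. So FIRST(D) = {ε, h}.
FIRST(H): from H::=d D we get {d}; from H::=D f e e we get {f, h}. So FIRST(H) = {d, f, h}.
FIRST(S): from S::=d S S we get {d}; from S::=H g f we get {d, f, h}; from S::=D we get {ε, h}; from S::=ε we get {ε}. So FIRST(S) = {ε, d, f, h}.
FOLLOW(S) includes $ since S is the start symbol.
FOLLOW(S): in S::=d S S (occurrence 1), S is followed by S with FIRST {ε, d, f, h}; in S::=d S S (occurrence 1), the suffix after S is nullable (adds nothing new); in S::=d S S (occurrence 2), the suffix after S is empty (adds nothing new). Thus FOLLOW(S) = {$, d, f, h}.
FOLLOW(H): in S::=H g f, H is followed by g f with FIRST {g}; in D::=h H H H (occurrence 1), H is followed by H H with FIRST {d, f, h}; in D::=h H H H (occurrence 2), H is followed by H with FIRST {d, f, h}; in D::=h H H H (occurrence 3), the suffix after H is empty, so FOLLOW(H) ⊇ FOLLOW(D) = {$, d, f, g, h}. Thus FOLLOW(H) = {$, d, f, g, h}.
FOLLOW(D): in S::=D, the suffix after D is empty, so FOLLOW(D) ⊇ FOLLOW(S) = {$, d, f, h}; in H::=d D, the suffix after D is empty, so FOLLOW(D) ⊇ FOLLOW(H) = {$, d, f, g, h}; in H::=D f e e, D is followed by f e e with FIRST {f}. Thus FOLLOW(D) = {$, d, f, g, h}.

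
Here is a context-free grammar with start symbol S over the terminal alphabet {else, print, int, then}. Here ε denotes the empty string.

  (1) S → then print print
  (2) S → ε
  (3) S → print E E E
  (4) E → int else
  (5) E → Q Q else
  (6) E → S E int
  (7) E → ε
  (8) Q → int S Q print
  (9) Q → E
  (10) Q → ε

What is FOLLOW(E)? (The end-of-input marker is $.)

{$, else, int, print, then}

FIRST(S) = {ε, print, then}
FIRST(E) = {ε, else, int, print, then}  (via Q Q else, S E int)
FIRST(Q) = {ε, else, int, print, then}  (via E)
FOLLOW(S) includes $ since S is the start symbol.
FOLLOW(S): in E→S E int, S is followed by E int with FIRST {else, int, print, then}; in Q→int S Q print, S is followed by Q print with FIRST {else, int, print, then}. Thus FOLLOW(S) = {$, else, int, print, then}.
FOLLOW(Q): in E→Q Q else (occurrence 1), Q is followed by Q else with FIRST {else, int, print, then}; in E→Q Q else (occurrence 2), Q is followed by else with FIRST {else}; in Q→int S Q print, Q is followed by print with FIRST {print}. Thus FOLLOW(Q) = {else, int, print, then}.
FOLLOW(E): in S→print E E E (occurrence 1), E is followed by E E with FIRST {ε, else, int, print, then}; in S→print E E E (occurrence 1), the suffix after E is nullable, so FOLLOW(E) ⊇ FOLLOW(S) = {$, else, int, print, then}; in S→print E E E (occurrence 2), E is followed by E with FIRST {ε, else, int, print, then}; in S→print E E E (occurrence 2), the suffix after E is nullable, so FOLLOW(E) ⊇ FOLLOW(S) = {$, else, int, print, then}; in S→print E E E (occurrence 3), the suffix after E is empty, so FOLLOW(E) ⊇ FOLLOW(S) = {$, else, int, print, then}; in E→S E int, E is followed by int with FIRST {int}; in Q→E, the suffix after E is empty, so FOLLOW(E) ⊇ FOLLOW(Q) = {else, int, print, then}. Thus FOLLOW(E) = {$, else, int, print, then}.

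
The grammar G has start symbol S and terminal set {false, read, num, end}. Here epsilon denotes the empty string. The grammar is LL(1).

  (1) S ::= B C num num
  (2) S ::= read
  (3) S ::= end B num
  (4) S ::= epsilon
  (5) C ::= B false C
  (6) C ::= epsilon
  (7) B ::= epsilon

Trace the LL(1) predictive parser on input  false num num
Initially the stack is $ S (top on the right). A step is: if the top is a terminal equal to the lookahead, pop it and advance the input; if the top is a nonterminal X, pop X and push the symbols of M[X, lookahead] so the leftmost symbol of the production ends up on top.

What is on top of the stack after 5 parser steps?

     Stack                Input            Action
  1  $ S                  false num num $  expand S ::= B C num num
  2  $ num num C B        false num num $  expand B ::= epsilon
  3  $ num num C          false num num $  expand C ::= B false C
  4  $ num num C false B  false num num $  expand B ::= epsilon
  5  $ num num C false    false num num $  match false
Stack after step 5: $ num num C (top = C).

C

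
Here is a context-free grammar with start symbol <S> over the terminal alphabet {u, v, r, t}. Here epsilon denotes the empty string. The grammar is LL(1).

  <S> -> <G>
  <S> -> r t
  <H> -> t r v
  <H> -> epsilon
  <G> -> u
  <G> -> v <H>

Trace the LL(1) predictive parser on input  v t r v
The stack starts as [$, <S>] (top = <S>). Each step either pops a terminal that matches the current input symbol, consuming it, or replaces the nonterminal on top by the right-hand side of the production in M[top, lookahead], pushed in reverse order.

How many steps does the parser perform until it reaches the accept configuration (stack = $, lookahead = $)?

7

     Stack    Input      Action
  1  $ <S>    v t r v $  expand <S> -> <G>
  2  $ <G>    v t r v $  expand <G> -> v <H>
  3  $ <H> v  v t r v $  match v
  4  $ <H>    t r v $    expand <H> -> t r v
  5  $ v r t  t r v $    match t
  6  $ v r    r v $      match r
  7  $ v      v $        match v
Accept reached after 7 steps.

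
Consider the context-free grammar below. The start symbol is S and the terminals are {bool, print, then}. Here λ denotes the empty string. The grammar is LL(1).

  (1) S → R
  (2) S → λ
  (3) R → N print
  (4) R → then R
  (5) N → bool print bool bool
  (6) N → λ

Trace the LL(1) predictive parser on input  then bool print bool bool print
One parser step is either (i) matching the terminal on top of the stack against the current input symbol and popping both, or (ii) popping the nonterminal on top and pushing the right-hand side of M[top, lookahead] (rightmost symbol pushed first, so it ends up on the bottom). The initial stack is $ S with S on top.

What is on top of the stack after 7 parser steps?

step 1: stack=$ S  input=then bool print bool bool print $  — expand S → R
step 2: stack=$ R  input=then bool print bool bool print $  — expand R → then R
step 3: stack=$ R then  input=then bool print bool bool print $  — match then
step 4: stack=$ R  input=bool print bool bool print $  — expand R → N print
step 5: stack=$ print N  input=bool print bool bool print $  — expand N → bool print bool bool
step 6: stack=$ print bool bool print bool  input=bool print bool bool print $  — match bool
step 7: stack=$ print bool bool print  input=print bool bool print $  — match print
Stack after step 7: $ print bool bool (top = bool).

bool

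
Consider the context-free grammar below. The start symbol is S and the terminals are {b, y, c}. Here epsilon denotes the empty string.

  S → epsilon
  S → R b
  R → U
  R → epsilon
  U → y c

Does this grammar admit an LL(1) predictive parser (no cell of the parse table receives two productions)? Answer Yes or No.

FIRST(S) = {epsilon, b, y}
FIRST(R) = {epsilon, y}
FIRST(U) = {y}
FOLLOW(S) = {$}
FOLLOW(R) = {b}
FOLLOW(U) = {b}
Each cell of M receives at most one production.

Yes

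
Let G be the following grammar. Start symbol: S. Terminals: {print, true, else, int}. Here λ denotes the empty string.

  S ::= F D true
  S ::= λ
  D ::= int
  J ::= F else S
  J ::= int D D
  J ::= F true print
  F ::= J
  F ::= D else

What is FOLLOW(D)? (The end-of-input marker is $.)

{else, int, true}

FIRST(D): from D::=int we get {int}. So FIRST(D) = {int}.
FIRST(S): from S::=F D true we get {int}; from S::=λ we get {λ}. So FIRST(S) = {λ, int}.
FIRST(J): from J::=F else S we get {int}; from J::=int D D we get {int}; from J::=F true print we get {int}. So FIRST(J) = {int}.
FIRST(F): from F::=J we get {int}; from F::=D else we get {int}. So FIRST(F) = {int}.
FOLLOW(S) includes $ since S is the start symbol.
FOLLOW(F): in S::=F D true, F is followed by D true with FIRST {int}; in J::=F else S, F is followed by else S with FIRST {else}; in J::=F true print, F is followed by true print with FIRST {true}. Thus FOLLOW(F) = {else, int, true}.
FOLLOW(J): in F::=J, the suffix after J is empty, so FOLLOW(J) ⊇ FOLLOW(F) = {else, int, true}. Thus FOLLOW(J) = {else, int, true}.
FOLLOW(S): in J::=F else S, the suffix after S is empty, so FOLLOW(S) ⊇ FOLLOW(J) = {else, int, true}. Thus FOLLOW(S) = {$, else, int, true}.
FOLLOW(D): in S::=F D true, D is followed by true with FIRST {true}; in J::=int D D (occurrence 1), D is followed by D with FIRST {int}; in J::=int D D (occurrence 2), the suffix after D is empty, so FOLLOW(D) ⊇ FOLLOW(J) = {else, int, true}; in F::=D else, D is followed by else with FIRST {else}. Thus FOLLOW(D) = {else, int, true}.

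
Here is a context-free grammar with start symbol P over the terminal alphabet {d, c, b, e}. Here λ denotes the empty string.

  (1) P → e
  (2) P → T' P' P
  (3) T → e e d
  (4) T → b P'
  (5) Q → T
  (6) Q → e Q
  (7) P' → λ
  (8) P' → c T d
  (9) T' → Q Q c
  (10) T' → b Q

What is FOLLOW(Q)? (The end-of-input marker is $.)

FIRST(T): from T→e e d we get {e}; from T→b P' we get {b}. So FIRST(T) = {b, e}.
FIRST(P'): from P'→λ we get {λ}; from P'→c T d we get {c}. So FIRST(P') = {λ, c}.
FIRST(Q): from Q→T we get {b, e}; from Q→e Q we get {e}. So FIRST(Q) = {b, e}.
FIRST(T'): from T'→Q Q c we get {b, e}; from T'→b Q we get {b}. So FIRST(T') = {b, e}.
FIRST(P): from P→e we get {e}; from P→T' P' P we get {b, e}. So FIRST(P) = {b, e}.
FOLLOW(P) includes $ since P is the start symbol.
FOLLOW(P): in P→T' P' P, the suffix after P is empty (adds nothing new). Thus FOLLOW(P) = {$}.
FOLLOW(T'): in P→T' P' P, T' is followed by P' P with FIRST {b, c, e}. Thus FOLLOW(T') = {b, c, e}.
FOLLOW(Q): in Q→e Q, the suffix after Q is empty (adds nothing new); in T'→Q Q c (occurrence 1), Q is followed by Q c with FIRST {b, e}; in T'→Q Q c (occurrence 2), Q is followed by c with FIRST {c}; in T'→b Q, the suffix after Q is empty, so FOLLOW(Q) ⊇ FOLLOW(T') = {b, c, e}. Thus FOLLOW(Q) = {b, c, e}.
FOLLOW(T): in Q→T, the suffix after T is empty, so FOLLOW(T) ⊇ FOLLOW(Q) = {b, c, e}; in P'→c T d, T is followed by d with FIRST {d}. Thus FOLLOW(T) = {b, c, d, e}.
FOLLOW(P'): in P→T' P' P, P' is followed by P with FIRST {b, e}; in T→b P', the suffix after P' is empty, so FOLLOW(P') ⊇ FOLLOW(T) = {b, c, d, e}. Thus FOLLOW(P') = {b, c, d, e}.

{b, c, e}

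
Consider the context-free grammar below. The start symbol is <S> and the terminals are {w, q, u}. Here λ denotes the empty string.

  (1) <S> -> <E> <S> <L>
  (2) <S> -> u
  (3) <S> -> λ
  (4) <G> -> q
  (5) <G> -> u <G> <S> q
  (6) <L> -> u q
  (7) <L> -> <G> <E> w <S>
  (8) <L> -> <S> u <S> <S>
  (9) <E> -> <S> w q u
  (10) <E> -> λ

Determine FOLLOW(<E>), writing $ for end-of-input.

FIRST(<G>): from <G>->q we get {q}; from <G>->u <G> <S> q we get {u}. So FIRST(<G>) = {q, u}.
FIRST(<S>): from <S>-><E> <S> <L> we get {q, u, w}; from <S>->u we get {u}; from <S>->λ we get {λ}. So FIRST(<S>) = {λ, q, u, w}.
FIRST(<L>): from <L>->u q we get {u}; from <L>-><G> <E> w <S> we get {q, u}; from <L>-><S> u <S> <S> we get {q, u, w}. So FIRST(<L>) = {q, u, w}.
FIRST(<E>): from <E>-><S> w q u we get {q, u, w}; from <E>->λ we get {λ}. So FIRST(<E>) = {λ, q, u, w}.
FOLLOW(<S>) includes $ since <S> is the start symbol.
FOLLOW(<G>): in <G>->u <G> <S> q, <G> is followed by <S> q with FIRST {q, u, w}; in <L>-><G> <E> w <S>, <G> is followed by <E> w <S> with FIRST {q, u, w}. Thus FOLLOW(<G>) = {q, u, w}.
FOLLOW(<E>): in <S>-><E> <S> <L>, <E> is followed by <S> <L> with FIRST {q, u, w}; in <L>-><G> <E> w <S>, <E> is followed by w <S> with FIRST {w}. Thus FOLLOW(<E>) = {q, u, w}.
FOLLOW(<S>): in <S>-><E> <S> <L>, <S> is followed by <L> with FIRST {q, u, w}; in <G>->u <G> <S> q, <S> is followed by q with FIRST {q}; in <L>-><G> <E> w <S>, the suffix after <S> is empty, so FOLLOW(<S>) ⊇ FOLLOW(<L>) = {$, q, u, w}; in <L>-><S> u <S> <S> (occurrence 1), <S> is followed by u <S> <S> with FIRST {u}; in <L>-><S> u <S> <S> (occurrence 2), <S> is followed by <S> with FIRST {λ, q, u, w}; in <L>-><S> u <S> <S> (occurrence 2), the suffix after <S> is nullable, so FOLLOW(<S>) ⊇ FOLLOW(<L>) = {$, q, u, w}; in <L>-><S> u <S> <S> (occurrence 3), the suffix after <S> is empty, so FOLLOW(<S>) ⊇ FOLLOW(<L>) = {$, q, u, w}; in <E>-><S> w q u, <S> is followed by w q u with FIRST {w}. Thus FOLLOW(<S>) = {$, q, u, w}.
FOLLOW(<L>): in <S>-><E> <S> <L>, the suffix after <L> is empty, so FOLLOW(<L>) ⊇ FOLLOW(<S>) = {$, q, u, w}. Thus FOLLOW(<L>) = {$, q, u, w}.

{q, u, w}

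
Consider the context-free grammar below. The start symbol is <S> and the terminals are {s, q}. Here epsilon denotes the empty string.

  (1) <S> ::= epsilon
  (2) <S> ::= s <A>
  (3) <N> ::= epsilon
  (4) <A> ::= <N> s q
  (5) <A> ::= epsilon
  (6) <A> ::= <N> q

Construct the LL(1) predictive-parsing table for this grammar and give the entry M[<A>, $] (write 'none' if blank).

<A> ::= epsilon

FIRST(<S>): from <S>::=epsilon we get {epsilon}; from <S>::=s <A> we get {s}. So FIRST(<S>) = {epsilon, s}.
FIRST(<N>): from <N>::=epsilon we get {epsilon}. So FIRST(<N>) = {epsilon}.
FIRST(<A>): from <A>::=<N> s q we get {s}; from <A>::=epsilon we get {epsilon}; from <A>::=<N> q we get {q}. So FIRST(<A>) = {epsilon, q, s}.
FOLLOW(<S>) includes $ since <S> is the start symbol.
FOLLOW(<S>): <S> appears on no right-hand side. Thus FOLLOW(<S>) = {$}.
FOLLOW(<A>): in <S>::=s <A>, the suffix after <A> is empty, so FOLLOW(<A>) ⊇ FOLLOW(<S>) = {$}. Thus FOLLOW(<A>) = {$}.
For <A> ::= <N> s q: FIRST(<N> s q) = {s}, so it goes in M[<A>, t] for t ∈ {s}.
For <A> ::= epsilon: FIRST(epsilon) = {epsilon}, so it goes in M[<A>, t] for t ∈ {}; since epsilon ∈ FIRST, also for every t ∈ FOLLOW(<A>) = {$}.
For <A> ::= <N> q: FIRST(<N> q) = {q}, so it goes in M[<A>, t] for t ∈ {q}.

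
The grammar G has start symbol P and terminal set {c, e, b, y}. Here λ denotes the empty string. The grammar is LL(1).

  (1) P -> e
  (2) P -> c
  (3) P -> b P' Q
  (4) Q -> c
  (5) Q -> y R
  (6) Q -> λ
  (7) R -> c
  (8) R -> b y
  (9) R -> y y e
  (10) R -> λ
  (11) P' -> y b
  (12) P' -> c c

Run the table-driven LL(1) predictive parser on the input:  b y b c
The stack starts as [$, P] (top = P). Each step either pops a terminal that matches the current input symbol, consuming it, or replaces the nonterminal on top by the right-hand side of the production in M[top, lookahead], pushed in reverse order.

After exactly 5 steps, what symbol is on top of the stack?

step 1: stack=$ P  input=b y b c $  — expand P -> b P' Q
step 2: stack=$ Q P' b  input=b y b c $  — match b
step 3: stack=$ Q P'  input=y b c $  — expand P' -> y b
step 4: stack=$ Q b y  input=y b c $  — match y
step 5: stack=$ Q b  input=b c $  — match b
Stack after step 5: $ Q (top = Q).

Q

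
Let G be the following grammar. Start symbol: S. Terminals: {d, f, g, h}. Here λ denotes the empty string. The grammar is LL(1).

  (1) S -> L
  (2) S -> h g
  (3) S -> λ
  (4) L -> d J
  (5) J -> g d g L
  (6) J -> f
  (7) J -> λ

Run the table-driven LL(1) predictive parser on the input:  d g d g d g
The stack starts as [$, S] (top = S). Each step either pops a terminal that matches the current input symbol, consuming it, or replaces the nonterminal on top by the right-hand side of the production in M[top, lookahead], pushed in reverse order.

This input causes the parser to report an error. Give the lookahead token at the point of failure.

step 1: stack=$ S  input=d g d g d g $  — expand S -> L
step 2: stack=$ L  input=d g d g d g $  — expand L -> d J
step 3: stack=$ J d  input=d g d g d g $  — match d
step 4: stack=$ J  input=g d g d g $  — expand J -> g d g L
step 5: stack=$ L g d g  input=g d g d g $  — match g
step 6: stack=$ L g d  input=d g d g $  — match d
step 7: stack=$ L g  input=g d g $  — match g
step 8: stack=$ L  input=d g $  — expand L -> d J
step 9: stack=$ J d  input=d g $  — match d
step 10: stack=$ J  input=g $  — expand J -> g d g L
step 11: stack=$ L g d g  input=g $  — match g
step 12: stack=$ L g d  input=$  — error: top is terminal d but lookahead is $

$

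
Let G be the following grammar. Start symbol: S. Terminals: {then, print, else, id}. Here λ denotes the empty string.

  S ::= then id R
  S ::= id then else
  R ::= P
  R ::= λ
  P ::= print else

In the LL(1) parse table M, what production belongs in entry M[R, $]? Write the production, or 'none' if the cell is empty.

FIRST(S): from S::=then id R we get {then}; from S::=id then else we get {id}. So FIRST(S) = {id, then}.
FIRST(P): from P::=print else we get {print}. So FIRST(P) = {print}.
FIRST(R): from R::=P we get {print}; from R::=λ we get {λ}. So FIRST(R) = {λ, print}.
FOLLOW(S) includes $ since S is the start symbol.
FOLLOW(S): S appears on no right-hand side. Thus FOLLOW(S) = {$}.
FOLLOW(R): in S::=then id R, the suffix after R is empty, so FOLLOW(R) ⊇ FOLLOW(S) = {$}. Thus FOLLOW(R) = {$}.
For R ::= P: FIRST(P) = {print}, so it goes in M[R, t] for t ∈ {print}.
For R ::= λ: FIRST(λ) = {λ}, so it goes in M[R, t] for t ∈ {}; since λ ∈ FIRST, also for every t ∈ FOLLOW(R) = {$}.

R ::= λ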